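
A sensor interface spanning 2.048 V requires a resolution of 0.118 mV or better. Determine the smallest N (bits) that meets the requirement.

Number of steps required ≥ 2.048 V / 0.118 mV = 17355.93.
Need 2^N ≥ 17355.93; 2^14 = 16384, 2^15 = 32768.
Minimum N = 15.

15 bits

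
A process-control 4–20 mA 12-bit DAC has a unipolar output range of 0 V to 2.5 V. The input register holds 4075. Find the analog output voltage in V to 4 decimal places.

LSB = 2.5 V / 2^12 = 0.610 mV.
V_out = 0 + 4075 × 0.000610352 V = 2.48718 V.

2.4872 V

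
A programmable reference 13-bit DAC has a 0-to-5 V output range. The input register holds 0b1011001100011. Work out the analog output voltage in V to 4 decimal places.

LSB = 5 V / 2^13 = 0.610 mV.
Code 0b1011001100011 = 5731 decimal.
V_out = 0 + 5731 × 0.000610352 V = 3.49792 V.

3.4979 V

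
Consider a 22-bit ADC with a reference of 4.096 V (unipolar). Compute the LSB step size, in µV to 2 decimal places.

Full-scale span = 4.096 V.
LSB = 4.096 / 2^22 = 4.096 / 4194304 = 9.76563e-07 V = 0.98 µV.

0.98 µV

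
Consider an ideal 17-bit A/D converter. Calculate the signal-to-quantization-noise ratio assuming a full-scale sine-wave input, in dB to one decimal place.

SNR ≈ 6.02·N + 1.76 dB = 6.02·17 + 1.76 = 104.10 dB.

104.1 dB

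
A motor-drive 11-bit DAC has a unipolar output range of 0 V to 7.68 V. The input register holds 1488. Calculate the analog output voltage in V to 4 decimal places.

5.5800 V

LSB = 7.68 V / 2^11 = 3.750 mV.
V_out = 0 + 1488 × 0.00375 V = 5.58 V.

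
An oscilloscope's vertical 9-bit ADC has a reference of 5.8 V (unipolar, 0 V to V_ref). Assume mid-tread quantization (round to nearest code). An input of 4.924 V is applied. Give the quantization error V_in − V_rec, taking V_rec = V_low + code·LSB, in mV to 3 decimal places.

-3.734 mV

One LSB is 5.8 V / 512 = 11.328 mV.
Scaled input = 434.6703 LSBs, so code = 435.
Code 435 maps back to 0 + 435×0.0113281 V = 4.9277344 V.
V_in − V_rec = -0.00373437 V = -3.734 mV.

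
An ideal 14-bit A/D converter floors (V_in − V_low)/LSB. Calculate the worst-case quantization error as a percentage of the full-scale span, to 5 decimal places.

Truncating → worst-case error = 1 LSB = V_FS/2^14, so 100/16384 = 0.00610352 % of full scale.

0.00610 %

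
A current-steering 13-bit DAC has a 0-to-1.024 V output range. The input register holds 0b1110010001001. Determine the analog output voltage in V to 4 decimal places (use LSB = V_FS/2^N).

0.9131 V

LSB = 1.024 V / 2^13 = 125.00 µV.
Code 0b1110010001001 = 7305 decimal.
V_out = 0 + 7305 × 0.000125 V = 0.913125 V.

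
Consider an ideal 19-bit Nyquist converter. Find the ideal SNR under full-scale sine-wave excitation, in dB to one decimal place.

SNR ≈ 6.02·N + 1.76 dB = 6.02·19 + 1.76 = 116.14 dB.

116.1 dB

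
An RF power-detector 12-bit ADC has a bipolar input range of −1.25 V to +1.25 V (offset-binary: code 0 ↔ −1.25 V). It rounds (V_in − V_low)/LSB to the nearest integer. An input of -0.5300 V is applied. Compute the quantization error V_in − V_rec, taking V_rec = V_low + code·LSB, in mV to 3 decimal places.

One LSB is 2.5 V / 4096 = 0.610 mV.
Scaled input = 1179.6480 LSBs, so code = 1180.
V_rec = (−1.25) + 1180·0.000610352 = -0.52978516 V.
V_in − V_rec = -0.000214844 V = -0.215 mV.

-0.215 mV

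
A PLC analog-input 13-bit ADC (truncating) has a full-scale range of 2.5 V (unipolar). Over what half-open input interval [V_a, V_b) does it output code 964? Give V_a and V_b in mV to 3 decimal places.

[294.189 mV, 294.495 mV)

LSB = 2.5/2^13 = 305.18 µV.
V_a = V_low + 964·LSB = 0.294189 V; V_b = V_low + 965·LSB = 0.294495 V.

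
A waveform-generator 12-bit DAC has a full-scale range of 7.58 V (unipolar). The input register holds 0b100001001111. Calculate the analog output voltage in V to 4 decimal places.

LSB = 7.58 V / 2^12 = 1.851 mV.
Code 0b100001001111 = 2127 decimal.
V_out = 0 + 2127 × 0.00185059 V = 3.9362 V.

3.9362 V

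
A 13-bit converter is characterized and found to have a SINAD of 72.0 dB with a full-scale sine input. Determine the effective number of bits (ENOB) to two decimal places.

ENOB = (SINAD − 1.76) / 6.02 = (72.0 − 1.76)/6.02 = 11.668.

11.67 bits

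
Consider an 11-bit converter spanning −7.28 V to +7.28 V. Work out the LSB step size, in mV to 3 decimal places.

Full-scale span = 14.56 V.
LSB = 14.56 / 2^11 = 14.56 / 2048 = 0.00710938 V = 7.109 mV.

7.109 mV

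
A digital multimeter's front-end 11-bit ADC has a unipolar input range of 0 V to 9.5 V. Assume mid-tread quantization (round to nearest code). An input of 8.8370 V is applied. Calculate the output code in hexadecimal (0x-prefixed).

code 0x771 (decimal 1905)

With 2048 levels over 9.5 V, one step is 4.639 mV.
Input sits at 1905.071 steps above V_low.
round(1905.071) = 1905.
In hexadecimal (0x-prefixed): 0x771.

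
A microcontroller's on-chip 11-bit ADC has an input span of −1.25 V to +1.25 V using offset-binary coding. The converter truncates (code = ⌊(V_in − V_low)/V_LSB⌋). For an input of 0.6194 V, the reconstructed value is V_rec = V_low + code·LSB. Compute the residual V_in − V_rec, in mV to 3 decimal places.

0.504 mV

One LSB is 2.5 V / 2048 = 1.221 mV.
(V_in − V_low)/LSB = (0.6194 − (−1.25))/0.0012207 = 1531.4125 → code 1531 (floor).
Code 1531 maps back to (−1.25) + 1531×0.0012207 V = 0.61889648 V.
V_in − V_rec = 0.000503516 V = 0.504 mV.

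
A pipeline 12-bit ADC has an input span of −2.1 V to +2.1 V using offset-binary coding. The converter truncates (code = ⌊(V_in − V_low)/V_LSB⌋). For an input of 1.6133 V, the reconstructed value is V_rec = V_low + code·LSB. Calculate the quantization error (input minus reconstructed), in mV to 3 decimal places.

0.361 mV

LSB = 4.2/2^12 = 1.025 mV.
(1.6133 − (−2.1))/0.00102539 = 3621.3516; ⌊·⌋ gives code 3621.
Code 3621 maps back to (−2.1) + 3621×0.00102539 V = 1.6129395 V.
V_in − V_rec = 0.000360547 V = 0.361 mV.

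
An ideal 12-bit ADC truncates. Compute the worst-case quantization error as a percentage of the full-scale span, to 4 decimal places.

0.0244 %

Truncating → worst-case error = 1 LSB = V_FS/2^12, so 100/4096 = 0.0244141 % of full scale.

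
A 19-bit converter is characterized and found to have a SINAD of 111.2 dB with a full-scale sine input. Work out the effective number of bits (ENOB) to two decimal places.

18.18 bits

ENOB = (SINAD − 1.76) / 6.02 = (111.2 − 1.76)/6.02 = 18.179.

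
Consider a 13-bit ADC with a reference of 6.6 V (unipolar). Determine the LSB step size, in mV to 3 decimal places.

Full-scale span = 6.6 V.
LSB = 6.6 / 2^13 = 6.6 / 8192 = 0.000805664 V = 0.806 mV.

0.806 mV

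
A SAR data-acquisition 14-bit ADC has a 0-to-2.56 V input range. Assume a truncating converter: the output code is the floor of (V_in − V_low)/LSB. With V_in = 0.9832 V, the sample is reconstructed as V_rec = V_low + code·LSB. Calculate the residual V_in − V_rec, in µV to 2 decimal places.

75.00 µV

LSB = 2.56/2^14 = 156.25 µV.
Scaled input = 6292.4800 LSBs, so code = 6292.
Reconstructed: 0.983125 V.
Error = 0.9832 − 0.983125 = 7.5e-05 V = 75.00 µV.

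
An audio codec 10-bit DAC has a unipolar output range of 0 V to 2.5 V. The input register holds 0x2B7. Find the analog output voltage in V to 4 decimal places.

1.6968 V

LSB = 2.5 V / 2^10 = 2.441 mV.
Code 0x2B7 = 695 decimal.
V_out = 0 + 695 × 0.00244141 V = 1.69678 V.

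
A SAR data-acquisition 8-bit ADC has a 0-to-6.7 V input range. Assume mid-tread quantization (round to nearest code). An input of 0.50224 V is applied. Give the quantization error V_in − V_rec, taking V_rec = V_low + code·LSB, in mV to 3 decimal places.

One LSB is 6.7 V / 256 = 26.172 mV.
Scaled input = 19.1901 LSBs, so code = 19.
Reconstructed: 0.49726562 V.
Error = 0.50224 − 0.49726562 = 0.00497437 V = 4.974 mV.

4.974 mV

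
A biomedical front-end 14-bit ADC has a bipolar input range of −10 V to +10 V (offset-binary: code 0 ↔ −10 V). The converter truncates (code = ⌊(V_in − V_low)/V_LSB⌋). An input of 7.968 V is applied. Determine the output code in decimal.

code 14719

Full-scale span = 20 V; LSB = 20/2^14 = 1.221 mV.
Input sits at 14719.386 steps above V_low.
Floor → code 14719.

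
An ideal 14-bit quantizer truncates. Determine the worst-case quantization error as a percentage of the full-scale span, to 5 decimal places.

Truncating → worst-case error = 1 LSB = V_FS/2^14, so 100/16384 = 0.00610352 % of full scale.

0.00610 %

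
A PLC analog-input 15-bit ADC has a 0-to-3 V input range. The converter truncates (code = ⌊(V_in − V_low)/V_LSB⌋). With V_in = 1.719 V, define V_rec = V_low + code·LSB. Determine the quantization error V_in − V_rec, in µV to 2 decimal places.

One LSB is 3 V / 32768 = 91.55 µV.
(V_in − V_low)/LSB = (1.719 − 0)/9.15527e-05 = 18776.0640 → code 18776 (floor).
Code 18776 maps back to 0 + 18776×9.15527e-05 V = 1.7189941 V.
Difference: 5.85938e-06 V → 5.86 µV.

5.86 µV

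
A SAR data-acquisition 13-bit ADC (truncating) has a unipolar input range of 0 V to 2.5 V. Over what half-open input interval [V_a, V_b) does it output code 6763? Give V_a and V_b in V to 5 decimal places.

LSB = 2.5/2^13 = 305.18 µV.
V_a = V_low + 6763·LSB = 2.0639 V; V_b = V_low + 6764·LSB = 2.06421 V.

[2.06390 V, 2.06421 V)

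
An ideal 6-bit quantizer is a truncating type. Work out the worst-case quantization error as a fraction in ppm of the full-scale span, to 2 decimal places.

15625.00 ppm

Truncating → worst-case error = 1 LSB = V_FS/2^6, so 1e+06/64 = 15625 ppm of full scale.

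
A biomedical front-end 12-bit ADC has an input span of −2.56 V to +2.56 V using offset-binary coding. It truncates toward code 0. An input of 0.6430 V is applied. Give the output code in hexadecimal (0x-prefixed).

code 0xA02 (decimal 2562)

With 4096 levels over 5.12 V, one step is 1.250 mV.
(V_in − V_low)/LSB = (0.6430 − (−2.56)) / 0.00125 = 2562.400.
⌊·⌋(2562.400) = 2562.
In hexadecimal (0x-prefixed): 0xA02.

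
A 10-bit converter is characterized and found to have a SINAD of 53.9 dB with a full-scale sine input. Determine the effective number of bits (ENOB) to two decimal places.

8.66 bits

ENOB = (SINAD − 1.76) / 6.02 = (53.9 − 1.76)/6.02 = 8.661.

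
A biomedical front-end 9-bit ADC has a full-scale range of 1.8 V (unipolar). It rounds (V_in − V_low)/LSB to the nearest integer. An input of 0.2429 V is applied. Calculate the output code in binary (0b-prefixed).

code 0b1000101 (decimal 69)

With 512 levels over 1.8 V, one step is 3.516 mV.
(0.2429 − 0) / 0.00351563 = 69.092 LSBs.
round(69.092) = 69.
In binary (0b-prefixed): 0b1000101.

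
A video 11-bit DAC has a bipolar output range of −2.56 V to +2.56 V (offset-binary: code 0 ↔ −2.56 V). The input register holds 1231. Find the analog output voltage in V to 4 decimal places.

0.5175 V

LSB = 5.12 V / 2^11 = 2.500 mV.
V_out = (−2.56) + 1231 × 0.0025 V = 0.5175 V.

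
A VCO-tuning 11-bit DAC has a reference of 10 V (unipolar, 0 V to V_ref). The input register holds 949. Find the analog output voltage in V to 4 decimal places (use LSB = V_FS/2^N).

LSB = 10 V / 2^11 = 4.883 mV.
V_out = 0 + 949 × 0.00488281 V = 4.63379 V.

4.6338 V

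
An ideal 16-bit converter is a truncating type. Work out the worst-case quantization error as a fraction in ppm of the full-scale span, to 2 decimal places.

15.26 ppm

Truncating → worst-case error = 1 LSB = V_FS/2^16, so 1e+06/65536 = 15.2588 ppm of full scale.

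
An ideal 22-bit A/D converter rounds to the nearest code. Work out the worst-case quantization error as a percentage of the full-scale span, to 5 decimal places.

Rounding → worst-case error = ½ LSB = V_FS/2^23, so 100/8388608 = 1.19209e-05 % of full scale.

0.00001 %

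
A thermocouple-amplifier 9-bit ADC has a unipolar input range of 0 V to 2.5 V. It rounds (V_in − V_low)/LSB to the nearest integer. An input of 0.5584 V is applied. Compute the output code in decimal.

code 114

LSB = 2.5 V / 512 = 4.883 mV.
Input sits at 114.360 steps above V_low.
round(114.360) = 114.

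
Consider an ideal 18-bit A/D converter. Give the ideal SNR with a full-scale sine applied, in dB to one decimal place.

110.1 dB

SNR ≈ 6.02·N + 1.76 dB = 6.02·18 + 1.76 = 110.12 dB.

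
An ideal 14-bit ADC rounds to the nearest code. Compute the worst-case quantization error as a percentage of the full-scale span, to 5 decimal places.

Rounding → worst-case error = ½ LSB = V_FS/2^15, so 100/32768 = 0.00305176 % of full scale.

0.00305 %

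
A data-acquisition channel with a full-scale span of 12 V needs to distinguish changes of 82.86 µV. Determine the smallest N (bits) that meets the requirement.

18 bits

Number of steps required ≥ 12 V / 82.86 µV = 144822.59.
Need 2^N ≥ 144822.59; 2^17 = 131072, 2^18 = 262144.
Minimum N = 18.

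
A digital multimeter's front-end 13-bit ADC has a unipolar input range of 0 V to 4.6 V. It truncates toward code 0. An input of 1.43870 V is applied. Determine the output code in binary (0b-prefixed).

LSB = 4.6 V / 8192 = 0.562 mV.
(V_in − V_low)/LSB = (1.43870 − 0) / 0.000561523 = 2562.137.
⌊·⌋(2562.137) = 2562.
In binary (0b-prefixed): 0b101000000010.

code 0b101000000010 (decimal 2562)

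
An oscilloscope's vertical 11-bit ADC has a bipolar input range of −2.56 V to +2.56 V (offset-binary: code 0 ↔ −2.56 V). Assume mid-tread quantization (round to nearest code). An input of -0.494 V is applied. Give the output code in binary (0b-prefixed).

LSB = 5.12 V / 2048 = 2.500 mV.
Input sits at 826.400 steps above V_low.
Round → code 826.
In binary (0b-prefixed): 0b1100111010.

code 0b1100111010 (decimal 826)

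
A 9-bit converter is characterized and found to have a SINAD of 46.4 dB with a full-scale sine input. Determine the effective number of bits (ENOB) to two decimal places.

ENOB = (SINAD − 1.76) / 6.02 = (46.4 − 1.76)/6.02 = 7.415.

7.42 bits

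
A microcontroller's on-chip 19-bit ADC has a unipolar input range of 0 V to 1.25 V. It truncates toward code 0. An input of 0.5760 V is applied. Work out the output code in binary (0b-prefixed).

With 524288 levels over 1.25 V, one step is 2.38 µV.
(V_in − V_low)/LSB = (0.5760 − 0) / 2.38419e-06 = 241591.910.
Floor → code 241591.
In binary (0b-prefixed): 0b111010111110110111.

code 0b111010111110110111 (decimal 241591)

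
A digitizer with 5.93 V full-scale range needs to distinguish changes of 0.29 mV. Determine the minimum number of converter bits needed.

Number of steps required ≥ 5.93 V / 0.29 mV = 20448.28.
Need 2^N ≥ 20448.28; 2^14 = 16384, 2^15 = 32768.
Minimum N = 15.

15 bits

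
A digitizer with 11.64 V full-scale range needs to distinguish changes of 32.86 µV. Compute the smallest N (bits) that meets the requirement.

Number of steps required ≥ 11.64 V / 32.86 µV = 354230.07.
Need 2^N ≥ 354230.07; 2^18 = 262144, 2^19 = 524288.
Minimum N = 19.

19 bits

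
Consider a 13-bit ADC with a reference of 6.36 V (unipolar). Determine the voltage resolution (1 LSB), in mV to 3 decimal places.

Full-scale span = 6.36 V.
LSB = 6.36 / 2^13 = 6.36 / 8192 = 0.000776367 V = 0.776 mV.

0.776 mV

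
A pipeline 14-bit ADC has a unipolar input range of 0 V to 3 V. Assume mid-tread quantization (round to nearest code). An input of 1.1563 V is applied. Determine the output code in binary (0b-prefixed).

With 16384 levels over 3 V, one step is 183.11 µV.
(1.1563 − 0) / 0.000183105 = 6314.940 LSBs.
round(6314.940) = 6315.
In binary (0b-prefixed): 0b1100010101011.

code 0b1100010101011 (decimal 6315)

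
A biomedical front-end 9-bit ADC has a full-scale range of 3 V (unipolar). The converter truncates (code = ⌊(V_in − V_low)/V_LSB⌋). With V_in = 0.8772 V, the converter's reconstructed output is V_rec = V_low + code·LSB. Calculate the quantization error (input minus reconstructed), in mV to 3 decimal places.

4.153 mV

LSB = 3/2^9 = 5.859 mV.
Scaled input = 149.7088 LSBs, so code = 149.
Code 149 maps back to 0 + 149×0.00585938 V = 0.87304688 V.
Error = 0.8772 − 0.87304688 = 0.00415312 V = 4.153 mV.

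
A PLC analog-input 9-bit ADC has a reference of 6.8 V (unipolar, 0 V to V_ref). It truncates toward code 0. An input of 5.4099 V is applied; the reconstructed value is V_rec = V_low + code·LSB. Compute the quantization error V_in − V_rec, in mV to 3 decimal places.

4.431 mV

LSB = 6.8/2^9 = 13.281 mV.
(V_in − V_low)/LSB = (5.4099 − 0)/0.0132812 = 407.3336 → code 407 (floor).
Reconstructed: 5.4054687 V.
Difference: 0.00443125 V → 4.431 mV.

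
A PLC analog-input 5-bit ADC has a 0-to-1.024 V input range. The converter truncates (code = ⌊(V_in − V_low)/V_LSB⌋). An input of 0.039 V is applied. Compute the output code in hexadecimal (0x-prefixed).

Full-scale span = 1.024 V; LSB = 1.024/2^5 = 32.000 mV.
(V_in − V_low)/LSB = (0.039 − 0) / 0.032 = 1.219.
Floor → code 1.
In hexadecimal (0x-prefixed): 0x1.

code 0x1 (decimal 1)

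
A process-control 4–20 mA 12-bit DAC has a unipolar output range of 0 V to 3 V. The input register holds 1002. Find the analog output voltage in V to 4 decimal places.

LSB = 3 V / 2^12 = 0.732 mV.
V_out = 0 + 1002 × 0.000732422 V = 0.733887 V.

0.7339 V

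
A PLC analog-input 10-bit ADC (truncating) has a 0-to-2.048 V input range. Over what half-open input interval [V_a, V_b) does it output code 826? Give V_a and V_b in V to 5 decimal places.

LSB = 2.048/2^10 = 2.000 mV.
V_a = V_low + 826·LSB = 1.652 V; V_b = V_low + 827·LSB = 1.654 V.

[1.65200 V, 1.65400 V)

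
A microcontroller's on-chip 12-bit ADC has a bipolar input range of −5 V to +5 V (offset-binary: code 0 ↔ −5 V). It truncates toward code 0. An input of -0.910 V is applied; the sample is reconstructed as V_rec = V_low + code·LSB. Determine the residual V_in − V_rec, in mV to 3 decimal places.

One LSB is 10 V / 4096 = 2.441 mV.
Scaled input = 1675.2640 LSBs, so code = 1675.
Reconstructed: -0.91064453 V.
Error = -0.910 − (−0.91064453) = 0.000644531 V = 0.645 mV.

0.645 mV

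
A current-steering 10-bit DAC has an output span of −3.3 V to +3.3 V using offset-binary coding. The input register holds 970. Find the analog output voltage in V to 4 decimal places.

2.9520 V

LSB = 6.6 V / 2^10 = 6.445 mV.
V_out = (−3.3) + 970 × 0.00644531 V = 2.95195 V.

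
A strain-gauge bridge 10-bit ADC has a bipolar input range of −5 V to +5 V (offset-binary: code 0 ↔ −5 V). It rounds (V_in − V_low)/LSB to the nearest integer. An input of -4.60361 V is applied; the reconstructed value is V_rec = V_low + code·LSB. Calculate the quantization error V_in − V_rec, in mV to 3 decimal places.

-4.001 mV

Step size: 10 V ÷ 2^10 = 9.766 mV.
(V_in − V_low)/LSB = (-4.60361 − (−5))/0.00976562 = 40.5903 → code 41 (round).
Reconstructed: -4.5996094 V.
V_in − V_rec = -0.00400062 V = -4.001 mV.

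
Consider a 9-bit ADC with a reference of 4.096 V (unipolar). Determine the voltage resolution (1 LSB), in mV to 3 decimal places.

Full-scale span = 4.096 V.
LSB = 4.096 / 2^9 = 4.096 / 512 = 0.008 V = 8.000 mV.

8.000 mV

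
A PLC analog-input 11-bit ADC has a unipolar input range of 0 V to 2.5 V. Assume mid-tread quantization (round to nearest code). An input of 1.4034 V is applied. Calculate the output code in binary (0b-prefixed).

LSB = 2.5 V / 2048 = 1.221 mV.
(V_in − V_low)/LSB = (1.4034 − 0) / 0.0012207 = 1149.665.
Round → code 1150.
In binary (0b-prefixed): 0b10001111110.

code 0b10001111110 (decimal 1150)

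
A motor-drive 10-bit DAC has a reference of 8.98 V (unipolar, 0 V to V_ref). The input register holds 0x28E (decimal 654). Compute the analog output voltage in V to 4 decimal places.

LSB = 8.98 V / 2^10 = 8.770 mV.
Code 0x28E = 654 decimal.
V_out = 0 + 654 × 0.00876953 V = 5.73527 V.

5.7353 V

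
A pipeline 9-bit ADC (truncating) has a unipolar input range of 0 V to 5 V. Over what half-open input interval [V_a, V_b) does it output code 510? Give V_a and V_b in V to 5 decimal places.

LSB = 5/2^9 = 9.766 mV.
V_a = V_low + 510·LSB = 4.98047 V; V_b = V_low + 511·LSB = 4.99023 V.

[4.98047 V, 4.99023 V)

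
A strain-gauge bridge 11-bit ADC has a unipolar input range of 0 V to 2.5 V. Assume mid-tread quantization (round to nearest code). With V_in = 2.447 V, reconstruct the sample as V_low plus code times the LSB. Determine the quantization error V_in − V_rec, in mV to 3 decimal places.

One LSB is 2.5 V / 2048 = 1.221 mV.
Scaled input = 2004.5824 LSBs, so code = 2005.
Code 2005 maps back to 0 + 2005×0.0012207 V = 2.4475098 V.
Difference: -0.000509766 V → -0.510 mV.

-0.510 mV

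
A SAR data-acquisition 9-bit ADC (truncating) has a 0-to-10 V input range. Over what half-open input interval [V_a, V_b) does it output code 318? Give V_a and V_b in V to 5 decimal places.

LSB = 10/2^9 = 19.531 mV.
V_a = V_low + 318·LSB = 6.21094 V; V_b = V_low + 319·LSB = 6.23047 V.

[6.21094 V, 6.23047 V)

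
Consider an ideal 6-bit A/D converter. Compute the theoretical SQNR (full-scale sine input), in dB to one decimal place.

37.9 dB

SNR ≈ 6.02·N + 1.76 dB = 6.02·6 + 1.76 = 37.88 dB.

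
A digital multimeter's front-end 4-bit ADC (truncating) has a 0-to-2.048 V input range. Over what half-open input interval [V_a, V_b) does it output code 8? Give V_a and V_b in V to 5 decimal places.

[1.02400 V, 1.15200 V)

LSB = 2.048/2^4 = 128.000 mV.
V_a = V_low + 8·LSB = 1.024 V; V_b = V_low + 9·LSB = 1.152 V.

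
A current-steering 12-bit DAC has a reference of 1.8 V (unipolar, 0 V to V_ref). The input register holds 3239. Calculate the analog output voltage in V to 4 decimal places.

LSB = 1.8 V / 2^12 = 439.45 µV.
V_out = 0 + 3239 × 0.000439453 V = 1.42339 V.

1.4234 V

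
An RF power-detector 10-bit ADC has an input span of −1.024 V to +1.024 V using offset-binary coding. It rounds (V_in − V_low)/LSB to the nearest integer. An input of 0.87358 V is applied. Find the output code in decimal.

With 1024 levels over 2.048 V, one step is 2.000 mV.
(0.87358 − (−1.024)) / 0.002 = 948.790 LSBs.
Round → code 949.

code 949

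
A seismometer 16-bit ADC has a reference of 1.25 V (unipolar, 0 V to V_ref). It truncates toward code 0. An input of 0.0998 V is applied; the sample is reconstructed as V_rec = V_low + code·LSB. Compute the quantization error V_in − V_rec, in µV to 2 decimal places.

One LSB is 1.25 V / 65536 = 19.07 µV.
(0.0998 − 0)/1.90735e-05 = 5232.3942; ⌊·⌋ gives code 5232.
V_rec = 0 + 5232·1.90735e-05 = 0.09979248 V.
V_in − V_rec = 7.51953e-06 V = 7.52 µV.

7.52 µV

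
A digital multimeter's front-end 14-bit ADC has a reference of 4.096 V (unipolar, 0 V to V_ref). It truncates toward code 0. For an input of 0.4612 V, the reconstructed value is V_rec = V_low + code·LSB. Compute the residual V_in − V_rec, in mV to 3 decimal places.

One LSB is 4.096 V / 16384 = 250.00 µV.
(0.4612 − 0)/0.00025 = 1844.8000; ⌊·⌋ gives code 1844.
V_rec = 0 + 1844·0.00025 = 0.461 V.
V_in − V_rec = 0.0002 V = 0.200 mV.

0.200 mV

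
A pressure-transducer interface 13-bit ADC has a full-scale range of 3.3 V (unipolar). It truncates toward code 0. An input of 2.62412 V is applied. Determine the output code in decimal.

code 6514

Full-scale span = 3.3 V; LSB = 3.3/2^13 = 402.83 µV.
(2.62412 − 0) / 0.000402832 = 6514.179 LSBs.
Floor → code 6514.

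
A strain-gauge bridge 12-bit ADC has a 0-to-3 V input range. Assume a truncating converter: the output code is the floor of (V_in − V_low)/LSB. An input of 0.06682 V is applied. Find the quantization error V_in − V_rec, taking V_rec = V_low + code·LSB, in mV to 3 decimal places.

0.170 mV

LSB = 3/2^12 = 0.732 mV.
(0.06682 − 0)/0.000732422 = 91.2316; ⌊·⌋ gives code 91.
Reconstructed: 0.066650391 V.
Difference: 0.000169609 V → 0.170 mV.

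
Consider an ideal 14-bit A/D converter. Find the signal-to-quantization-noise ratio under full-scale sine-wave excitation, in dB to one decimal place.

SNR ≈ 6.02·N + 1.76 dB = 6.02·14 + 1.76 = 86.04 dB.

86.0 dB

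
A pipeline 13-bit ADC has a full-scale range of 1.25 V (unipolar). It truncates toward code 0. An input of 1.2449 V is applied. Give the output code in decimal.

Full-scale span = 1.25 V; LSB = 1.25/2^13 = 152.59 µV.
(V_in − V_low)/LSB = (1.2449 − 0) / 0.000152588 = 8158.577.
Floor → code 8158.

code 8158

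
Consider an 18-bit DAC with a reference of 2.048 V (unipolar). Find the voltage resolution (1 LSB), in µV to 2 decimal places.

Full-scale span = 2.048 V.
LSB = 2.048 / 2^18 = 2.048 / 262144 = 7.8125e-06 V = 7.81 µV.

7.81 µV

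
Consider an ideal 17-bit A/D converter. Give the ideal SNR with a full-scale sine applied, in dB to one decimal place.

SNR ≈ 6.02·N + 1.76 dB = 6.02·17 + 1.76 = 104.10 dB.

104.1 dB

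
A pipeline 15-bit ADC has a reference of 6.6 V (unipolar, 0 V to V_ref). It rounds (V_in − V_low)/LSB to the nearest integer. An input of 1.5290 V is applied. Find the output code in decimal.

Full-scale span = 6.6 V; LSB = 6.6/2^15 = 201.42 µV.
(V_in − V_low)/LSB = (1.5290 − 0) / 0.000201416 = 7591.253.
round(7591.253) = 7591.

code 7591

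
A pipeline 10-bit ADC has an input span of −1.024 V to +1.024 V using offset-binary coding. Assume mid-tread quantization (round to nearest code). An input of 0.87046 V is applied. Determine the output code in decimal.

code 947

LSB = 2.048 V / 1024 = 2.000 mV.
Input sits at 947.230 steps above V_low.
So the output code is 947.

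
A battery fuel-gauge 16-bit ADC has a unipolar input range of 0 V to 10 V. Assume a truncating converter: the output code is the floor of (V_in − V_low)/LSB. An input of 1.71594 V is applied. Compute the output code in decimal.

With 65536 levels over 10 V, one step is 152.59 µV.
(V_in − V_low)/LSB = (1.71594 − 0) / 0.000152588 = 11245.584.
⌊·⌋(11245.584) = 11245.

code 11245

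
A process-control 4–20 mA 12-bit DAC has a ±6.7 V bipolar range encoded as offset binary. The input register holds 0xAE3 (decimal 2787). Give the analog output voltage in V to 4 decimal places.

2.4176 V

LSB = 13.4 V / 2^12 = 3.271 mV.
Code 0xAE3 = 2787 decimal.
V_out = (−6.7) + 2787 × 0.00327148 V = 2.41763 V.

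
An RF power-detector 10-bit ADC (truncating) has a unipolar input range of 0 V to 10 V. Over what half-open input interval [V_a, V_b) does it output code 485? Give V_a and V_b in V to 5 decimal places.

[4.73633 V, 4.74609 V)

LSB = 10/2^10 = 9.766 mV.
V_a = V_low + 485·LSB = 4.73633 V; V_b = V_low + 486·LSB = 4.74609 V.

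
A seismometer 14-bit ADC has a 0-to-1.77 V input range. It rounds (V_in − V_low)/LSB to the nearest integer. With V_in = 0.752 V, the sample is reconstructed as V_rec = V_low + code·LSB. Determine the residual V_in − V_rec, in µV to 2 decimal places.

Step size: 1.77 V ÷ 2^14 = 108.03 µV.
(0.752 − 0)/0.000108032 = 6960.8859; round gives code 6961.
V_rec = 0 + 6961·0.000108032 = 0.75201233 V.
V_in − V_rec = -1.23291e-05 V = -12.33 µV.

-12.33 µV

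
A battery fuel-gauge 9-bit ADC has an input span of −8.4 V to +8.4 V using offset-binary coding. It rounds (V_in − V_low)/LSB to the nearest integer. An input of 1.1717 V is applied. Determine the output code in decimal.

LSB = 16.8 V / 512 = 32.812 mV.
Input sits at 291.709 steps above V_low.
round(291.709) = 292.

code 292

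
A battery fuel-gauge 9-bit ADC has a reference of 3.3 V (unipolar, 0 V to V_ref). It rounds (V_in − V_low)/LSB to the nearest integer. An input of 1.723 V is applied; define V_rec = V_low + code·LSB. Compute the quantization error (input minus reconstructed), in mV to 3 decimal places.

LSB = 3.3/2^9 = 6.445 mV.
(1.723 − 0)/0.00644531 = 267.3261; round gives code 267.
Reconstructed: 1.7208984 V.
Difference: 0.00210156 V → 2.102 mV.

2.102 mV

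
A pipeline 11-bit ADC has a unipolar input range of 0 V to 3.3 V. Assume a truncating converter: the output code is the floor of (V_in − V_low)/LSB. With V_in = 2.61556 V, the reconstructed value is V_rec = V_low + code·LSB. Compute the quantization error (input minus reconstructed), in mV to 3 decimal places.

0.374 mV

LSB = 3.3/2^11 = 1.611 mV.
(V_in − V_low)/LSB = (2.61556 − 0)/0.00161133 = 1623.2324 → code 1623 (floor).
Reconstructed: 2.6151855 V.
Difference: 0.000374453 V → 0.374 mV.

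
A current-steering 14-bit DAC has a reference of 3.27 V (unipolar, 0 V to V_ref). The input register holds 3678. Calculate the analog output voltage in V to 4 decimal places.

0.7341 V

LSB = 3.27 V / 2^14 = 199.58 µV.
V_out = 0 + 3678 × 0.000199585 V = 0.734073 V.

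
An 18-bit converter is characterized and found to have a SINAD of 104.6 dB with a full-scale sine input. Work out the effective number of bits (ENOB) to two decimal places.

ENOB = (SINAD − 1.76) / 6.02 = (104.6 − 1.76)/6.02 = 17.083.

17.08 bits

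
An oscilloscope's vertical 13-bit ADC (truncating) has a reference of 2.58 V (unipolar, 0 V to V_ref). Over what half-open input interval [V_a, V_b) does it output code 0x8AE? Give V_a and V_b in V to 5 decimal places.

[0.69980 V, 0.70011 V)

LSB = 2.58/2^13 = 314.94 µV.
Code 0x8AE = 2222 decimal.
V_a = V_low + 2222·LSB = 0.6998 V; V_b = V_low + 2223·LSB = 0.700115 V.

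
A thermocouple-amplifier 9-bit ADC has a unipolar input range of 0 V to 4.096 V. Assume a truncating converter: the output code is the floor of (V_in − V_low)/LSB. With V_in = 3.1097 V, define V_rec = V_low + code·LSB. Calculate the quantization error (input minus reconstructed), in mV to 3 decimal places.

One LSB is 4.096 V / 512 = 8.000 mV.
(V_in − V_low)/LSB = (3.1097 − 0)/0.008 = 388.7125 → code 388 (floor).
Reconstructed: 3.104 V.
Difference: 0.0057 V → 5.700 mV.

5.700 mV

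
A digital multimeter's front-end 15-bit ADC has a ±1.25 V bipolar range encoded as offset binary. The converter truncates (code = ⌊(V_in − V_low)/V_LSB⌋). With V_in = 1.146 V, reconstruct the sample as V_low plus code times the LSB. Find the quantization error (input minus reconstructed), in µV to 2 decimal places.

One LSB is 2.5 V / 32768 = 76.29 µV.
(1.146 − (−1.25))/7.62939e-05 = 31404.8512; ⌊·⌋ gives code 31404.
Code 31404 maps back to (−1.25) + 31404×7.62939e-05 V = 1.1459351 V.
Difference: 6.49414e-05 V → 64.94 µV.

64.94 µV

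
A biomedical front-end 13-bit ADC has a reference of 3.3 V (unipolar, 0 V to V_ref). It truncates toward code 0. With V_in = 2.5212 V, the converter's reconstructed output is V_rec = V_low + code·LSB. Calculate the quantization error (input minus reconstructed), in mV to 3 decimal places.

One LSB is 3.3 V / 8192 = 402.83 µV.
Scaled input = 6258.6880 LSBs, so code = 6258.
V_rec = 0 + 6258·0.000402832 = 2.5209229 V.
Difference: 0.000277148 V → 0.277 mV.

0.277 mV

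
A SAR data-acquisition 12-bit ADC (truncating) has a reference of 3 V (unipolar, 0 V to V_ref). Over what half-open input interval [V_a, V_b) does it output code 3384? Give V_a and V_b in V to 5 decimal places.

[2.47852 V, 2.47925 V)

LSB = 3/2^12 = 0.732 mV.
V_a = V_low + 3384·LSB = 2.47852 V; V_b = V_low + 3385·LSB = 2.47925 V.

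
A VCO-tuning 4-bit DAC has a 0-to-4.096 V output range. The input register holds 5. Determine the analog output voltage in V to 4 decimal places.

LSB = 4.096 V / 2^4 = 256.000 mV.
V_out = 0 + 5 × 0.256 V = 1.28 V.

1.2800 V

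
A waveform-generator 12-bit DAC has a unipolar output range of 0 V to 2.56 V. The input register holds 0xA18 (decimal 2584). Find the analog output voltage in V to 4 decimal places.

LSB = 2.56 V / 2^12 = 0.625 mV.
Code 0xA18 = 2584 decimal.
V_out = 0 + 2584 × 0.000625 V = 1.615 V.

1.6150 V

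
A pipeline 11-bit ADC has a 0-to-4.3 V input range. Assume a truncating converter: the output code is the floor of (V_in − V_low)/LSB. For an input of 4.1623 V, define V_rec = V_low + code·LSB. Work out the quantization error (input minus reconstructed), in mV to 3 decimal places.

0.874 mV

Step size: 4.3 V ÷ 2^11 = 2.100 mV.
(4.1623 − 0)/0.00209961 = 1982.4164; ⌊·⌋ gives code 1982.
Code 1982 maps back to 0 + 1982×0.00209961 V = 4.1614258 V.
V_in − V_rec = 0.000874219 V = 0.874 mV.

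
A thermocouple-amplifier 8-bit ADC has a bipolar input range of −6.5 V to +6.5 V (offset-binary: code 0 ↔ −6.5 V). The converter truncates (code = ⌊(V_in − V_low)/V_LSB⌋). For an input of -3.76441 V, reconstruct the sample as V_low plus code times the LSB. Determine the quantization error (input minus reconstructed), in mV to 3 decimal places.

Step size: 13 V ÷ 2^8 = 50.781 mV.
(V_in − V_low)/LSB = (-3.76441 − (−6.5))/0.0507812 = 53.8701 → code 53 (floor).
V_rec = (−6.5) + 53·0.0507812 = -3.8085938 V.
Error = -3.76441 − (−3.8085938) = 0.0441838 V = 44.184 mV.

44.184 mV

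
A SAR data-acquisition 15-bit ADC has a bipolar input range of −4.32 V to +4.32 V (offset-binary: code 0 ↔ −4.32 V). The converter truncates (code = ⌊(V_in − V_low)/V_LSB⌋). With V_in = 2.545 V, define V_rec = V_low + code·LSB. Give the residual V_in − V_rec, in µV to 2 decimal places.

39.06 µV

LSB = 8.64/2^15 = 263.67 µV.
(2.545 − (−4.32))/0.000263672 = 26036.1481; ⌊·⌋ gives code 26036.
Code 26036 maps back to (−4.32) + 26036×0.000263672 V = 2.5449609 V.
Difference: 3.90625e-05 V → 39.06 µV.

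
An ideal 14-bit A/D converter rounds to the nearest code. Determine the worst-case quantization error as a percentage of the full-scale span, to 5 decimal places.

Rounding → worst-case error = ½ LSB = V_FS/2^15, so 100/32768 = 0.00305176 % of full scale.

0.00305 %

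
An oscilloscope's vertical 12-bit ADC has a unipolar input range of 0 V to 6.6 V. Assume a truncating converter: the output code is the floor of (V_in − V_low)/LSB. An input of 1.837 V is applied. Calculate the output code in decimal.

LSB = 6.6 V / 4096 = 1.611 mV.
(1.837 − 0) / 0.00161133 = 1140.053 LSBs.
Floor → code 1140.

code 1140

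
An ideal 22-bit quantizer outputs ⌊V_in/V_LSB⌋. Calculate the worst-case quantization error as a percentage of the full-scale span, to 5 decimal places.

Truncating → worst-case error = 1 LSB = V_FS/2^22, so 100/4194304 = 2.38419e-05 % of full scale.

0.00002 %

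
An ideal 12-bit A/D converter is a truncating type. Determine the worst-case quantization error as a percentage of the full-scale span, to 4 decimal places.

Truncating → worst-case error = 1 LSB = V_FS/2^12, so 100/4096 = 0.0244141 % of full scale.

0.0244 %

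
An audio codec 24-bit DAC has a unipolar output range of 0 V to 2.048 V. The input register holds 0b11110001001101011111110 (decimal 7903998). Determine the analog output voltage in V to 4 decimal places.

LSB = 2.048 V / 2^24 = 0.12 µV.
Code 0b11110001001101011111110 = 7903998 decimal.
V_out = 0 + 7903998 × 1.2207e-07 V = 0.964844 V.

0.9648 V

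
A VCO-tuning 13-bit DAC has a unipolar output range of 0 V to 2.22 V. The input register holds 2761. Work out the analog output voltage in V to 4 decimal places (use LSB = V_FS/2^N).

LSB = 2.22 V / 2^13 = 271.00 µV.
V_out = 0 + 2761 × 0.000270996 V = 0.74822 V.

0.7482 V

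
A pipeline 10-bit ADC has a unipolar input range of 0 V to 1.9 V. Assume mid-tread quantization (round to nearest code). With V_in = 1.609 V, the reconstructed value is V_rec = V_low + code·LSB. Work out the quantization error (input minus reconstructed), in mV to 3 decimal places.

0.309 mV

Step size: 1.9 V ÷ 2^10 = 1.855 mV.
(1.609 − 0)/0.00185547 = 867.1663; round gives code 867.
Reconstructed: 1.6086914 V.
Error = 1.609 − 1.6086914 = 0.000308594 V = 0.309 mV.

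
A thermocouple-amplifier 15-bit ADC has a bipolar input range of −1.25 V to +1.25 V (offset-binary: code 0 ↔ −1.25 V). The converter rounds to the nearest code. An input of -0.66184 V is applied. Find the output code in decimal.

code 7709

Full-scale span = 2.5 V; LSB = 2.5/2^15 = 76.29 µV.
(-0.66184 − (−1.25)) / 7.62939e-05 = 7709.131 LSBs.
Round → code 7709.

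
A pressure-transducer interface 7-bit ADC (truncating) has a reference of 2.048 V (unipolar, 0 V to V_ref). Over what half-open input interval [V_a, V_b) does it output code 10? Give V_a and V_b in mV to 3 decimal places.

LSB = 2.048/2^7 = 16.000 mV.
V_a = V_low + 10·LSB = 0.16 V; V_b = V_low + 11·LSB = 0.176 V.

[160.000 mV, 176.000 mV)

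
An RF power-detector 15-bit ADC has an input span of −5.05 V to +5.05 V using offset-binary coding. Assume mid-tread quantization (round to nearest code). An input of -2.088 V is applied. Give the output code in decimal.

code 9610

Full-scale span = 10.1 V; LSB = 10.1/2^15 = 308.23 µV.
(-2.088 − (−5.05)) / 0.000308228 = 9609.784 LSBs.
round(9609.784) = 9610.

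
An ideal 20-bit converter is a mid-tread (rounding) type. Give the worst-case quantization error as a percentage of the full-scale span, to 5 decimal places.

Rounding → worst-case error = ½ LSB = V_FS/2^21, so 100/2097152 = 4.76837e-05 % of full scale.

0.00005 %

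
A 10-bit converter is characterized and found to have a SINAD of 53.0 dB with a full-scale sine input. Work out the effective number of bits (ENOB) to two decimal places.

8.51 bits

ENOB = (SINAD − 1.76) / 6.02 = (53.0 − 1.76)/6.02 = 8.512.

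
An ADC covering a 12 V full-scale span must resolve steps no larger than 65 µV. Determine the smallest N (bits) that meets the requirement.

18 bits

Number of steps required ≥ 12 V / 65 µV = 184615.38.
Need 2^N ≥ 184615.38; 2^17 = 131072, 2^18 = 262144.
Minimum N = 18.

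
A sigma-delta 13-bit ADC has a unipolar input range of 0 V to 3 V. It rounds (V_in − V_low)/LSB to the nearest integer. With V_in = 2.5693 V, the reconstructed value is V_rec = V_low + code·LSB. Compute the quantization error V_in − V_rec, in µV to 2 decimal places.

-35.94 µV

LSB = 3/2^13 = 366.21 µV.
(V_in − V_low)/LSB = (2.5693 − 0)/0.000366211 = 7015.9019 → code 7016 (round).
Code 7016 maps back to 0 + 7016×0.000366211 V = 2.5693359 V.
Difference: -3.59375e-05 V → -35.94 µV.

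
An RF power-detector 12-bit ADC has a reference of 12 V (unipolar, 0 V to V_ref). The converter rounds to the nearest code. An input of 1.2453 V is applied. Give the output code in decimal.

With 4096 levels over 12 V, one step is 2.930 mV.
(1.2453 − 0) / 0.00292969 = 425.062 LSBs.
So the output code is 425.

code 425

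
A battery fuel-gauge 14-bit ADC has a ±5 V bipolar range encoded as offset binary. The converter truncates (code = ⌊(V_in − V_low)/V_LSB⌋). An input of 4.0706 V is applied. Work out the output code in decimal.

code 14861

Full-scale span = 10 V; LSB = 10/2^14 = 0.610 mV.
(V_in − V_low)/LSB = (4.0706 − (−5)) / 0.000610352 = 14861.271.
Floor → code 14861.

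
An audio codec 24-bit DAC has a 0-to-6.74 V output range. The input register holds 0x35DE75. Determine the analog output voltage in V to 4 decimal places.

1.4183 V

LSB = 6.74 V / 2^24 = 0.40 µV.
Code 0x35DE75 = 3530357 decimal.
V_out = 0 + 3530357 × 4.01735e-07 V = 1.41827 V.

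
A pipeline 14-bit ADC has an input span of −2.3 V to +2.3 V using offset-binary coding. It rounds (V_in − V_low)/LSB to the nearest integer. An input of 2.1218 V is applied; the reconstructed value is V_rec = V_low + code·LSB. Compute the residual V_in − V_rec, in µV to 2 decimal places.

83.69 µV

Step size: 4.6 V ÷ 2^14 = 280.76 µV.
(V_in − V_low)/LSB = (2.1218 − (−2.3))/0.000280762 = 15749.2981 → code 15749 (round).
Reconstructed: 2.1217163 V.
Difference: 8.36914e-05 V → 83.69 µV.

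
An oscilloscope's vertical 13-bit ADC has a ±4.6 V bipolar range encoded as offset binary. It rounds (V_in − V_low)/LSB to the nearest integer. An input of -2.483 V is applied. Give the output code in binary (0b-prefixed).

code 0b11101011101 (decimal 1885)

Full-scale span = 9.2 V; LSB = 9.2/2^13 = 1.123 mV.
Input sits at 1885.050 steps above V_low.
round(1885.050) = 1885.
In binary (0b-prefixed): 0b11101011101.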